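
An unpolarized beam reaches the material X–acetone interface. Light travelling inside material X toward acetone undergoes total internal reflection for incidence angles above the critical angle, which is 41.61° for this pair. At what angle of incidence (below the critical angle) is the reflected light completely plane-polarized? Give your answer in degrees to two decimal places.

At the critical angle sin θ_c = n₂/n₁, giving n₂/n₁ = sin 41.61° = 0.6641.
Then tan θ_B = n₂/n₁ = 0.6641, so θ_B = arctan 0.6641 = 33.59°.

θ_B ≈ 33.59°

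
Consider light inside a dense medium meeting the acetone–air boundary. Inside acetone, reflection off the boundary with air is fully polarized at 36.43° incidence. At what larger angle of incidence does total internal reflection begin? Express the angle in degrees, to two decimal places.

θ_c ≈ 47.57°

n₂/n₁ = tan 36.43° = 0.7381; the critical angle satisfies sin θ_c = n₂/n₁.
θ_c = arcsin(0.7381) = 47.57°.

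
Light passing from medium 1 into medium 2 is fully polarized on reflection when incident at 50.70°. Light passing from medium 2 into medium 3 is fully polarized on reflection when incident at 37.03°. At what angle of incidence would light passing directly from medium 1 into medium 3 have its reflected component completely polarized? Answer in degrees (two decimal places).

θ_B ≈ 42.67°

n₂/n₁ = tan 50.70° = 1.2218 and n₃/n₂ = tan 37.03° = 0.7544.
n₃/n₁ = 0.9217. Then tan θ_B(1→3) = n₃/n₁, so θ_B(1→3) = arctan(0.9217) = 42.67°.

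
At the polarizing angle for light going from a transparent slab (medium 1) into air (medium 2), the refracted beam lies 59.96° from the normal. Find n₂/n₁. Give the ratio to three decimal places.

n₂/n₁ ≈ 0.578

θ_B + θ_t = 90°, so θ_B = 90° − 59.96° = 30.04°.
Then n₂/n₁ = tan θ_B = tan 30.04° = 0.578.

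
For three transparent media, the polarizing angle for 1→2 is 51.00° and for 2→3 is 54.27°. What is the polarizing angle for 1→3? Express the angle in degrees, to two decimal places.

θ_B ≈ 59.78°

Each Brewster angle gives a ratio: n₂/n₁ = tan 51.00° = 1.2349, n₃/n₂ = tan 54.27° = 1.3901.
So n₃/n₁ = (n₂/n₁)(n₃/n₂) = 1.2349 × 1.3901 = 1.7166.
θ_B(1→3) = arctan(1.7166) = 59.78°.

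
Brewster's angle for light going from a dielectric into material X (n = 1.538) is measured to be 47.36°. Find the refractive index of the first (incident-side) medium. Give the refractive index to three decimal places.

n ≈ 1.416

Brewster's law: tan θ_B = n₂/n₁ (light incident in a dielectric, refracted into material X).
n₁ = n₂ / tan θ_B = 1.538 / tan 47.36° = 1.416.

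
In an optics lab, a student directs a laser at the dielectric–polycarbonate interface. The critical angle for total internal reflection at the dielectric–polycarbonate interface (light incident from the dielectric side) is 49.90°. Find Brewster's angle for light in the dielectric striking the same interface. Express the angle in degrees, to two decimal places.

θ_B ≈ 37.41°

At the critical angle sin θ_c = n₂/n₁, giving n₂/n₁ = sin 49.90° = 0.7649.
Then tan θ_B = n₂/n₁ = 0.7649, so θ_B = arctan 0.7649 = 37.41°.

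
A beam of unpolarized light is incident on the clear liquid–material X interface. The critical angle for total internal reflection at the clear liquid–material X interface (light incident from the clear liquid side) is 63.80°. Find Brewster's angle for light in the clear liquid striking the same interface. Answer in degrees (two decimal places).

At the critical angle sin θ_c = n₂/n₁, giving n₂/n₁ = sin 63.80° = 0.8973.
Then tan θ_B = n₂/n₁ = 0.8973, so θ_B = arctan 0.8973 = 41.90°.

θ_B ≈ 41.90°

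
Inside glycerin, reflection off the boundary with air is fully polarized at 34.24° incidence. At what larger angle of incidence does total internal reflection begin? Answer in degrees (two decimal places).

θ_c ≈ 42.89°

From Brewster, n₂/n₁ = tan θ_B = tan 34.24° = 0.6806.
Then sin θ_c = n₂/n₁ = 0.6806, so θ_c = arcsin 0.6806 = 42.89°.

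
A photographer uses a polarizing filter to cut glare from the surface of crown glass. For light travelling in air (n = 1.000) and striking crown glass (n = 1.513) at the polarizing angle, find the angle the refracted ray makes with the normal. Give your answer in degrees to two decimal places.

θ_t ≈ 33.46°

θ_B = arctan(n₂/n₁) = arctan(1.513/1.000) = 56.54°.
The refracted ray is perpendicular to the reflected ray, so θ_t = 90° − θ_B = 33.46°.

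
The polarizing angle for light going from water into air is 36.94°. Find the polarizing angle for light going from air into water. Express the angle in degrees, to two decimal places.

θ_B' ≈ 53.06°

Reversing the direction swaps n₁ and n₂, so tan θ_B' = 1/tan θ_B and θ_B' = 90° − θ_B.
Hence θ_B' = 90° − 36.94° = 53.06°.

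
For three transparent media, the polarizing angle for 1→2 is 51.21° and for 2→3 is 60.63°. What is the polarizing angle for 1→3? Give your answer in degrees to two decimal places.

tan θ_B(1→2) = n₂/n₁ = tan 51.21° = 1.2442.
tan θ_B(2→3) = n₃/n₂ = tan 60.63° = 1.7769.
n₃/n₁ = 2.2108. Then tan θ_B(1→3) = n₃/n₁, so θ_B(1→3) = arctan(2.2108) = 65.66°.

θ_B ≈ 65.66°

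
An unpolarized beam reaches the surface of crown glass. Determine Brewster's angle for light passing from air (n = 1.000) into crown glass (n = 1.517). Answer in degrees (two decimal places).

θ_B ≈ 56.61°

Brewster's condition: tan θ_B = n₂/n₁ = 1.517/1.000 = 1.5170.
So θ_B = arctan 1.5170 = 56.61°.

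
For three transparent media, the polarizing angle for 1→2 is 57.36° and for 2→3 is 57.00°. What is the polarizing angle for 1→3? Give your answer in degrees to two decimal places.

tan θ_B(1→2) = n₂/n₁ = tan 57.36° = 1.5613.
tan θ_B(2→3) = n₃/n₂ = tan 57.00° = 1.5399.
n₃/n₁ = 2.4041. Then tan θ_B(1→3) = n₃/n₁, so θ_B(1→3) = arctan(2.4041) = 67.42°.

θ_B ≈ 67.42°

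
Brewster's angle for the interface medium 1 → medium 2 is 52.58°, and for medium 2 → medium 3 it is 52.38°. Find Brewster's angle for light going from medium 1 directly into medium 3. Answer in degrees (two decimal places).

θ_B ≈ 59.47°

n₂/n₁ = tan 52.58° = 1.3070 and n₃/n₂ = tan 52.38° = 1.2976.
So n₃/n₁ = (n₂/n₁)(n₃/n₂) = 1.3070 × 1.2976 = 1.6959.
θ_B(1→3) = arctan(1.6959) = 59.47°.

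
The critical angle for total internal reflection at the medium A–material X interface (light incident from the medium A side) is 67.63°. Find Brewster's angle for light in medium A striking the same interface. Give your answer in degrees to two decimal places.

At the critical angle sin θ_c = n₂/n₁, giving n₂/n₁ = sin 67.63° = 0.9247.
Then tan θ_B = n₂/n₁ = 0.9247, so θ_B = arctan 0.9247 = 42.76°.

θ_B ≈ 42.76°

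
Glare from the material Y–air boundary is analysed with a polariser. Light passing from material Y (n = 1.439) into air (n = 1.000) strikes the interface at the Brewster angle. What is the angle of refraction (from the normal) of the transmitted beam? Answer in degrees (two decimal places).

θ_t ≈ 55.20°

θ_B = arctan(n₂/n₁) = arctan(1.000/1.439) = 34.80°.
At Brewster's angle the reflected and refracted rays are perpendicular, so θ_t = 90° − θ_B = 90° − 34.80° = 55.20°.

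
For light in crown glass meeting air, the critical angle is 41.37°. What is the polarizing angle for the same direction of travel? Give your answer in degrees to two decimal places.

θ_B ≈ 33.46°

sin θ_c = n₂/n₁, so n₂/n₁ = sin 41.37° = 0.6609.
Brewster: tan θ_B = n₂/n₁ = 0.6609.
θ_B = arctan(0.6609) = 33.46°.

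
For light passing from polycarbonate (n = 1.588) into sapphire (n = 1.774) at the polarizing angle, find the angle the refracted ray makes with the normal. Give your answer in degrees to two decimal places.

First find Brewster's angle: tan θ_B = 1.774/1.588 = 1.1171, giving θ_B = 48.17°.
At Brewster's angle the reflected and refracted rays are perpendicular, so θ_t = 90° − θ_B = 90° − 48.17° = 41.83°.

θ_t ≈ 41.83°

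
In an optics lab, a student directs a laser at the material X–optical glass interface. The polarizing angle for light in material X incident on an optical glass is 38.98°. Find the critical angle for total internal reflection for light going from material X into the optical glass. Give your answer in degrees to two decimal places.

θ_c ≈ 54.02°

tan θ_B = n₂/n₁ = tan 38.98° = 0.8092.
Total internal reflection: sin θ_c = n₂/n₁ = 0.8092.
θ_c = arcsin(0.8092) = 54.02°.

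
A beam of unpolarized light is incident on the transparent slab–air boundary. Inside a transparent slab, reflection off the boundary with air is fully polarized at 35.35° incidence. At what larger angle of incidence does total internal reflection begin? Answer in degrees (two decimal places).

From Brewster, n₂/n₁ = tan θ_B = tan 35.35° = 0.7094.
Then sin θ_c = n₂/n₁ = 0.7094, so θ_c = arcsin 0.7094 = 45.18°.

θ_c ≈ 45.18°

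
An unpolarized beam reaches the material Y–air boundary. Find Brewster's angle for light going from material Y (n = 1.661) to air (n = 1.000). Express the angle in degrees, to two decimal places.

θ_B ≈ 31.05°

tan θ_B = n₂/n₁ = 1.000/1.661 = 0.6020. Taking the arctangent, θ_B = 31.05°.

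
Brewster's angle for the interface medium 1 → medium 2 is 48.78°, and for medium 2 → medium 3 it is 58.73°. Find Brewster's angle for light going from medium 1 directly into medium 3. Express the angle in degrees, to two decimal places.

θ_B ≈ 61.99°

Each Brewster angle gives a ratio: n₂/n₁ = tan 48.78° = 1.1415, n₃/n₂ = tan 58.73° = 1.6467.
So n₃/n₁ = (n₂/n₁)(n₃/n₂) = 1.1415 × 1.6467 = 1.8796.
θ_B(1→3) = arctan(1.8796) = 61.99°.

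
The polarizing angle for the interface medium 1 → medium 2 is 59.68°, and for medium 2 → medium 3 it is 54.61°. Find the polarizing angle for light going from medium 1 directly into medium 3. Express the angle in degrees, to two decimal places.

θ_B ≈ 67.44°

n₂/n₁ = tan 59.68° = 1.7099 and n₃/n₂ = tan 54.61° = 1.4077.
So n₃/n₁ = (n₂/n₁)(n₃/n₂) = 1.7099 × 1.4077 = 2.4070.
θ_B(1→3) = arctan(2.4070) = 67.44°.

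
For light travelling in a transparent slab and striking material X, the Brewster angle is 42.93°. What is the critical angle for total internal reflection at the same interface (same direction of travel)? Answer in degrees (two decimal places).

θ_c ≈ 68.47°

tan θ_B = n₂/n₁ = tan 42.93° = 0.9302.
Total internal reflection: sin θ_c = n₂/n₁ = 0.9302.
θ_c = arcsin(0.9302) = 68.47°.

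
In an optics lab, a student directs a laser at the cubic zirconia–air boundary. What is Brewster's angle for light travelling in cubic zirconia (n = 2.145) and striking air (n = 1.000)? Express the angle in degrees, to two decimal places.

Here n₂/n₁ = 1.000/2.145 = 0.4662, and Brewster's law gives tan θ_B = n₂/n₁. Taking the arctangent, θ_B = 24.99°.

θ_B ≈ 24.99°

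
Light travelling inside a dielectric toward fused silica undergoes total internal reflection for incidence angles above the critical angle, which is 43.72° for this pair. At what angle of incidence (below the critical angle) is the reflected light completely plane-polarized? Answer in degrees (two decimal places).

θ_B ≈ 34.65°

n₂/n₁ = sin θ_c = sin 43.72° = 0.6911.
tan θ_B equals the same ratio, so θ_B = arctan(0.6911) = 34.65°.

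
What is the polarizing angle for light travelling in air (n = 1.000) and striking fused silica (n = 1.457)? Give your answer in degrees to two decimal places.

θ_B ≈ 55.54°

Brewster's condition: tan θ_B = n₂/n₁ = 1.457/1.000 = 1.4570.
So θ_B = arctan 1.4570 = 55.54°.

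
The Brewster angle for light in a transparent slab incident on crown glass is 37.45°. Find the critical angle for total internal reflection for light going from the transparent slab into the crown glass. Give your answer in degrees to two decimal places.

tan θ_B = n₂/n₁ = tan 37.45° = 0.7659.
Total internal reflection: sin θ_c = n₂/n₁ = 0.7659.
θ_c = arcsin(0.7659) = 49.99°.

θ_c ≈ 49.99°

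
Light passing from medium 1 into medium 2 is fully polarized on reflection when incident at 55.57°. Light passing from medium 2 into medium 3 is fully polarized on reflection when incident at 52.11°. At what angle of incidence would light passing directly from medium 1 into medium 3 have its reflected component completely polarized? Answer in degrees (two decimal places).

θ_B ≈ 61.92°

n₂/n₁ = tan 55.57° = 1.4588 and n₃/n₂ = tan 52.11° = 1.2850.
Multiplying, n₃/n₁ = 1.4588 × 1.2850 = 1.8746, and θ_B(1→3) = arctan 1.8746 = 61.92°.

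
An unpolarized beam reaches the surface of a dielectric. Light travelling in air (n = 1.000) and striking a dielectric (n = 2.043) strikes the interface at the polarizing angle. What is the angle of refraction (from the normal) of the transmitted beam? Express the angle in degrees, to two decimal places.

θ_B = arctan(n₂/n₁) = arctan(2.043/1.000) = 63.92°.
Since θ_B + θ_t = 90° at Brewster incidence, θ_t = 90° − 63.92° = 26.08°.

θ_t ≈ 26.08°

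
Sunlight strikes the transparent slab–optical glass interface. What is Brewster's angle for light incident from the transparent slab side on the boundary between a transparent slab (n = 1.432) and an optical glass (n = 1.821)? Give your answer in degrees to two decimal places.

Here n₂/n₁ = 1.821/1.432 = 1.2716, and Brewster's law gives tan θ_B = n₂/n₁.
θ_B = arctan(1.2716) = 51.82°.

θ_B ≈ 51.82°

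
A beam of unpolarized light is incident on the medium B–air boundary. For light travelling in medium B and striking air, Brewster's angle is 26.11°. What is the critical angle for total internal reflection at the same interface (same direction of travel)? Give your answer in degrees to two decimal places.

θ_c ≈ 29.35°

n₂/n₁ = tan 26.11° = 0.4901; the critical angle satisfies sin θ_c = n₂/n₁.
θ_c = arcsin(0.4901) = 29.35°.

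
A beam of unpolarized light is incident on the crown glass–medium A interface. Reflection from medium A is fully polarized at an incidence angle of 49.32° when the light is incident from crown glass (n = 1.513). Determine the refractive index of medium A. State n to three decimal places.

At the Brewster angle, tan θ_B = n₂/n₁ with n₁ on the incident side (crown glass) and n₂ on the transmitted side (medium A).
n₂ = n₁ tan θ_B = 1.513 × tan 49.32° = 1.760.

n ≈ 1.760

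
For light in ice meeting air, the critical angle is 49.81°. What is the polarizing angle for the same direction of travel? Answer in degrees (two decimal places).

θ_B ≈ 37.38°

sin θ_c = n₂/n₁, so n₂/n₁ = sin 49.81° = 0.7639.
Brewster: tan θ_B = n₂/n₁ = 0.7639.
θ_B = arctan(0.7639) = 37.38°.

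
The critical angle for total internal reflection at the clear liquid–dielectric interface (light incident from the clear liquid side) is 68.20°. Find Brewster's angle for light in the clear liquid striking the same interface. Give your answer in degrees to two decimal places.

At the critical angle sin θ_c = n₂/n₁, giving n₂/n₁ = sin 68.20° = 0.9285.
Then tan θ_B = n₂/n₁ = 0.9285, so θ_B = arctan 0.9285 = 42.88°.

θ_B ≈ 42.88°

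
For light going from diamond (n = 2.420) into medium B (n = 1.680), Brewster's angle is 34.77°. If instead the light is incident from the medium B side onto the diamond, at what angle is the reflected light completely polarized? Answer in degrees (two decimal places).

The two Brewster angles are complementary: θ_B' = 90° − θ_B = 90° − 34.77° = 55.23°.

θ_B' ≈ 55.23°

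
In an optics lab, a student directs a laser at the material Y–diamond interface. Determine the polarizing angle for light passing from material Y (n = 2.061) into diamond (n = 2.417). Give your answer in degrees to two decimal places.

θ_B ≈ 49.55°

The reflected p-component vanishes when tan θ_B = n₂/n₁.
tan θ_B = n₂/n₁ = 2.417/2.061 = 1.1727.
So θ_B = arctan 1.1727 = 49.55°.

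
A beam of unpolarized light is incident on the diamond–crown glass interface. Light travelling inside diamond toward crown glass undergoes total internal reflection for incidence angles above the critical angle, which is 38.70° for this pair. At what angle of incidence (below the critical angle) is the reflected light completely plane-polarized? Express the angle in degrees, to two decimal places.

θ_B ≈ 32.02°

sin θ_c = n₂/n₁, so n₂/n₁ = sin 38.70° = 0.6252.
Brewster: tan θ_B = n₂/n₁ = 0.6252.
θ_B = arctan(0.6252) = 32.02°.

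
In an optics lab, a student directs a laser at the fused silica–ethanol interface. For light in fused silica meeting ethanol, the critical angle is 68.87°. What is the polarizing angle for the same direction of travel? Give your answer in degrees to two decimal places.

θ_B ≈ 43.01°

sin θ_c = n₂/n₁, so n₂/n₁ = sin 68.87° = 0.9328.
Brewster: tan θ_B = n₂/n₁ = 0.9328.
θ_B = arctan(0.9328) = 43.01°.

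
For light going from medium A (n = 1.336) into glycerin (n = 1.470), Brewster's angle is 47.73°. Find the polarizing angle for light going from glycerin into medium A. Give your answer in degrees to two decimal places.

The two Brewster angles are complementary: θ_B' = 90° − θ_B = 90° − 47.73° = 42.27°.

θ_B' ≈ 42.27°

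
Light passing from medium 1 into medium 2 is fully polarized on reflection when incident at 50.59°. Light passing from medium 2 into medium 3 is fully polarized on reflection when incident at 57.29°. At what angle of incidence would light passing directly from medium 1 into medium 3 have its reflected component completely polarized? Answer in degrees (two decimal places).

Each Brewster angle gives a ratio: n₂/n₁ = tan 50.59° = 1.2170, n₃/n₂ = tan 57.29° = 1.5571.
Multiplying, n₃/n₁ = 1.2170 × 1.5571 = 1.8949, and θ_B(1→3) = arctan 1.8949 = 62.18°.

θ_B ≈ 62.18°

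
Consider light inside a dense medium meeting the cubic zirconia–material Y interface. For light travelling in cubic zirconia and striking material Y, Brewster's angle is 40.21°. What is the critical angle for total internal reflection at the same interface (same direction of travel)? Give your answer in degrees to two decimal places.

From Brewster, n₂/n₁ = tan θ_B = tan 40.21° = 0.8454.
Then sin θ_c = n₂/n₁ = 0.8454, so θ_c = arcsin 0.8454 = 57.71°.

θ_c ≈ 57.71°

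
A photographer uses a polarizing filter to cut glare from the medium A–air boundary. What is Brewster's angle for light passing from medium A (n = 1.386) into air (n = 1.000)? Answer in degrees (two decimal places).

θ_B ≈ 35.81°

tan θ_B = n₂/n₁ = 1.000/1.386 = 0.7215. Taking the arctangent, θ_B = 35.81°.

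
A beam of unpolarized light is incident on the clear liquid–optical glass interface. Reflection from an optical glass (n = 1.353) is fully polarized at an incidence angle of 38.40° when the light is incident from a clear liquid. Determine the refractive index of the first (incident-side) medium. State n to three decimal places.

Full polarization of the reflected beam means tan θ_B = n₂/n₁, where n₁ is the incident medium (a clear liquid).
n₁ = n₂ / tan θ_B = 1.353 / tan 38.40° = 1.707.

n ≈ 1.707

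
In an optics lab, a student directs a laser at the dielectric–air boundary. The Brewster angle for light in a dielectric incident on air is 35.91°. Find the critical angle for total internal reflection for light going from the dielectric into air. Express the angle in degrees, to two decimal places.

n₂/n₁ = tan 35.91° = 0.7241; the critical angle satisfies sin θ_c = n₂/n₁.
θ_c = arcsin(0.7241) = 46.40°.

θ_c ≈ 46.40°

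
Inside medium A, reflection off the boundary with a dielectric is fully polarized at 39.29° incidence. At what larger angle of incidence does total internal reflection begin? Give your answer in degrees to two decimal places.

θ_c ≈ 54.90°

From Brewster, n₂/n₁ = tan θ_B = tan 39.29° = 0.8182.
Then sin θ_c = n₂/n₁ = 0.8182, so θ_c = arcsin 0.8182 = 54.90°.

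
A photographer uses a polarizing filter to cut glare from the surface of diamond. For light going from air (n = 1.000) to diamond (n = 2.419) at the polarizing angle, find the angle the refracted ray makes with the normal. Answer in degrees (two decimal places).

tan θ_B = n₂/n₁ = 2.419/1.000 = 2.4190, so θ_B = 67.54°.
Since θ_B + θ_t = 90° at Brewster incidence, θ_t = 90° − 67.54° = 22.46°.

θ_t ≈ 22.46°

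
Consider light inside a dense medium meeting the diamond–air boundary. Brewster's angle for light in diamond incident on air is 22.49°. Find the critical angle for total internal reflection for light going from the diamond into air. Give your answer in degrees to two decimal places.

n₂/n₁ = tan 22.49° = 0.4140; the critical angle satisfies sin θ_c = n₂/n₁.
θ_c = arcsin(0.4140) = 24.46°.

θ_c ≈ 24.46°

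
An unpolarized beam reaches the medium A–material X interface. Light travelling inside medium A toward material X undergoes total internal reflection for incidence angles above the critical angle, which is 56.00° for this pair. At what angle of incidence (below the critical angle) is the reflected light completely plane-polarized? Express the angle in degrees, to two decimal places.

θ_B ≈ 39.66°

sin θ_c = n₂/n₁, so n₂/n₁ = sin 56.00° = 0.8290.
Brewster: tan θ_B = n₂/n₁ = 0.8290.
θ_B = arctan(0.8290) = 39.66°.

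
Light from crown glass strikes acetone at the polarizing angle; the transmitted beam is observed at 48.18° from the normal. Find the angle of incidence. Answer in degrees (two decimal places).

Since the reflected and refracted rays are at right angles at the polarizing angle, θ_B + θ_t = 90°.
θ_B = 90° − 48.18° = 41.82°.

θ_B ≈ 41.82°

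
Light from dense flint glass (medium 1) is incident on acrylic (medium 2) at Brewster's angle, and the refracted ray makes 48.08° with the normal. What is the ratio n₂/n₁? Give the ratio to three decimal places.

n₂/n₁ ≈ 0.898

θ_B + θ_t = 90°, so θ_B = 90° − 48.08° = 41.92°.
tan θ_B = n₂/n₁, so n₂/n₁ = tan 41.92° = 0.898.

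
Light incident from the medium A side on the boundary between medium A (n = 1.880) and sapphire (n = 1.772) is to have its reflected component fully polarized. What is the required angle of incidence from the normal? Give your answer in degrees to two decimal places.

tan θ_B = n₂/n₁ = 1.772/1.880 = 0.9426.
θ_B = arctan(0.9426) = 43.31°.

θ_B ≈ 43.31°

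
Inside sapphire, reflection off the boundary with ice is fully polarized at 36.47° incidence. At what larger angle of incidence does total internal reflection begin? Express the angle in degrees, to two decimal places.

θ_c ≈ 47.66°

From Brewster, n₂/n₁ = tan θ_B = tan 36.47° = 0.7392.
Then sin θ_c = n₂/n₁ = 0.7392, so θ_c = arcsin 0.7392 = 47.66°.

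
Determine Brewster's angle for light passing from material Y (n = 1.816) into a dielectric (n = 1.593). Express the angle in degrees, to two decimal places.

At Brewster's angle the reflected and refracted rays are perpendicular, which with Snell's law gives tan θ_B = n₂/n₁.
tan θ_B = n₂/n₁ = 1.593/1.816 = 0.8772.
θ_B = arctan(0.8772) = 41.26°.

θ_B ≈ 41.26°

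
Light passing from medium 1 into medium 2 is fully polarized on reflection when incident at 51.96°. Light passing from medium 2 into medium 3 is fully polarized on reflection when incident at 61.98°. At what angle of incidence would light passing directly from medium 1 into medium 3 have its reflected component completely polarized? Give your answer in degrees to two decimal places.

tan θ_B(1→2) = n₂/n₁ = tan 51.96° = 1.2781.
tan θ_B(2→3) = n₃/n₂ = tan 61.98° = 1.8791.
So n₃/n₁ = (n₂/n₁)(n₃/n₂) = 1.2781 × 1.8791 = 2.4017.
θ_B(1→3) = arctan(2.4017) = 67.39°.

θ_B ≈ 67.39°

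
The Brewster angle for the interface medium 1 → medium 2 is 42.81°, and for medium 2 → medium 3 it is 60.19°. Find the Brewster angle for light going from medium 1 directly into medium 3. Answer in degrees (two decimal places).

tan θ_B(1→2) = n₂/n₁ = tan 42.81° = 0.9263.
tan θ_B(2→3) = n₃/n₂ = tan 60.19° = 1.7454.
n₃/n₁ = 1.6168. Then tan θ_B(1→3) = n₃/n₁, so θ_B(1→3) = arctan(1.6168) = 58.26°.

θ_B ≈ 58.26°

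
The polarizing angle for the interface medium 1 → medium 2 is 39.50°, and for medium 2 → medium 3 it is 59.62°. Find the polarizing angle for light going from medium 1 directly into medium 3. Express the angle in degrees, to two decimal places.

θ_B ≈ 54.58°

n₂/n₁ = tan 39.50° = 0.8243 and n₃/n₂ = tan 59.62° = 1.7058.
So n₃/n₁ = (n₂/n₁)(n₃/n₂) = 0.8243 × 1.7058 = 1.4062.
θ_B(1→3) = arctan(1.4062) = 54.58°.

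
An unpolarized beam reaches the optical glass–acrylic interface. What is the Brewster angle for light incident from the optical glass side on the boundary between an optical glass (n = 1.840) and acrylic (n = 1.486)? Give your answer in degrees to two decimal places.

θ_B ≈ 38.92°

At Brewster's angle the reflected and refracted rays are perpendicular, which with Snell's law gives tan θ_B = n₂/n₁.
Brewster's condition: tan θ_B = n₂/n₁ = 1.486/1.840 = 0.8076.
So θ_B = arctan 0.8076 = 38.92°.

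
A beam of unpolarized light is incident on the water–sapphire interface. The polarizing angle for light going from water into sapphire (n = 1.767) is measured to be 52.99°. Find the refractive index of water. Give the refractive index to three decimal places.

n ≈ 1.332

Full polarization of the reflected beam means tan θ_B = n₂/n₁, where n₁ is the incident medium (water).
n₁ = n₂ / tan θ_B = 1.767 / tan 52.99° = 1.332.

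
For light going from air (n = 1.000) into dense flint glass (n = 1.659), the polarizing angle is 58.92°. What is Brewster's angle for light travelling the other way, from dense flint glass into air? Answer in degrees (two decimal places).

The two Brewster angles are complementary: θ_B' = 90° − θ_B = 90° − 58.92° = 31.08°.

θ_B' ≈ 31.08°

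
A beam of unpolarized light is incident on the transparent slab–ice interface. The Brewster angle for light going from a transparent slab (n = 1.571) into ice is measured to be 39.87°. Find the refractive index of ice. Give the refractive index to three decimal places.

Full polarization of the reflected beam means tan θ_B = n₂/n₁, where n₁ is the incident medium (a transparent slab).
n₂ = n₁ tan θ_B = 1.571 × tan 39.87° = 1.312.

n ≈ 1.312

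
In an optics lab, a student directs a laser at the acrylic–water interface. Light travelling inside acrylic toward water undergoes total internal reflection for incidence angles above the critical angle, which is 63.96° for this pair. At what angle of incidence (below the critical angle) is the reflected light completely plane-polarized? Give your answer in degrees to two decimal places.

n₂/n₁ = sin θ_c = sin 63.96° = 0.8985.
tan θ_B equals the same ratio, so θ_B = arctan(0.8985) = 41.94°.

θ_B ≈ 41.94°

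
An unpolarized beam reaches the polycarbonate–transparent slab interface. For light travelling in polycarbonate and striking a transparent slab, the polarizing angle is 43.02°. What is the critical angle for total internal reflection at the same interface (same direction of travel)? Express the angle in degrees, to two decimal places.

From Brewster, n₂/n₁ = tan θ_B = tan 43.02° = 0.9332.
Then sin θ_c = n₂/n₁ = 0.9332, so θ_c = arcsin 0.9332 = 68.93°.

θ_c ≈ 68.93°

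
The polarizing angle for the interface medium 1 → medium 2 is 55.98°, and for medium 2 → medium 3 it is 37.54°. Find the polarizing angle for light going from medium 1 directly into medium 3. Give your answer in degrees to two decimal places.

tan θ_B(1→2) = n₂/n₁ = tan 55.98° = 1.4814.
tan θ_B(2→3) = n₃/n₂ = tan 37.54° = 0.7684.
Multiplying, n₃/n₁ = 1.4814 × 0.7684 = 1.1384, and θ_B(1→3) = arctan 1.1384 = 48.70°.

θ_B ≈ 48.70°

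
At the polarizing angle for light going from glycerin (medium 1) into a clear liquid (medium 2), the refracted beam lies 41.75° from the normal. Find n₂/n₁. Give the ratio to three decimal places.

n₂/n₁ ≈ 1.120

θ_B + θ_t = 90°, so θ_B = 90° − 41.75° = 48.25°.
tan θ_B = n₂/n₁, so n₂/n₁ = tan 48.25° = 1.120.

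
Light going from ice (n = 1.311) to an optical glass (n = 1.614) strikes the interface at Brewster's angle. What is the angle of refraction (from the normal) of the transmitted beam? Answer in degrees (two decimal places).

tan θ_B = n₂/n₁ = 1.614/1.311 = 1.2311, so θ_B = 50.91°.
The refracted ray is perpendicular to the reflected ray, so θ_t = 90° − θ_B = 39.09°.

θ_t ≈ 39.09°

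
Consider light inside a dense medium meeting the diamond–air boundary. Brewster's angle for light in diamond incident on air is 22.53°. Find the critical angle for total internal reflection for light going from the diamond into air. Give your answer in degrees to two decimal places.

tan θ_B = n₂/n₁ = tan 22.53° = 0.4148.
Total internal reflection: sin θ_c = n₂/n₁ = 0.4148.
θ_c = arcsin(0.4148) = 24.51°.

θ_c ≈ 24.51°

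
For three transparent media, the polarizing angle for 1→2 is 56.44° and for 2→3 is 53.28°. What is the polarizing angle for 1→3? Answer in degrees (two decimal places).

Each Brewster angle gives a ratio: n₂/n₁ = tan 56.44° = 1.5074, n₃/n₂ = tan 53.28° = 1.3406.
Multiplying, n₃/n₁ = 1.5074 × 1.3406 = 2.0209, and θ_B(1→3) = arctan 2.0209 = 63.67°.

θ_B ≈ 63.67°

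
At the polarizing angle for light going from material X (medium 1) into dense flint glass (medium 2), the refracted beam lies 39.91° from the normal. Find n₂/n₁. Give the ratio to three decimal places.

n₂/n₁ ≈ 1.196

At Brewster incidence θ_B = 90° − θ_t = 90° − 39.91° = 50.09°.
tan θ_B = n₂/n₁, so n₂/n₁ = tan 50.09° = 1.196.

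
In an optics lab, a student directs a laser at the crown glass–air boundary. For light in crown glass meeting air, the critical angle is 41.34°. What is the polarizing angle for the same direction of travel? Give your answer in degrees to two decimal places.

n₂/n₁ = sin θ_c = sin 41.34° = 0.6605.
tan θ_B equals the same ratio, so θ_B = arctan(0.6605) = 33.45°.

θ_B ≈ 33.45°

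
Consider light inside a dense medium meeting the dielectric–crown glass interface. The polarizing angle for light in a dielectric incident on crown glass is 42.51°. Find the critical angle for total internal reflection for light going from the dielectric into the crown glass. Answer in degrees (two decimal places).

θ_c ≈ 66.44°

From Brewster, n₂/n₁ = tan θ_B = tan 42.51° = 0.9167.
Then sin θ_c = n₂/n₁ = 0.9167, so θ_c = arcsin 0.9167 = 66.44°.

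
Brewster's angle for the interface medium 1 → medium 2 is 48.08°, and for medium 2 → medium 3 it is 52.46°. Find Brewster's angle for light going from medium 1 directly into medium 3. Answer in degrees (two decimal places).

n₂/n₁ = tan 48.08° = 1.1137 and n₃/n₂ = tan 52.46° = 1.3013.
So n₃/n₁ = (n₂/n₁)(n₃/n₂) = 1.1137 × 1.3013 = 1.4494.
θ_B(1→3) = arctan(1.4494) = 55.40°.

θ_B ≈ 55.40°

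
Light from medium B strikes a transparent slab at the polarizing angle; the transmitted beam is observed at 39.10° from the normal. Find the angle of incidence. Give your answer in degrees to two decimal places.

Since the reflected and refracted rays are at right angles at the polarizing angle, θ_B + θ_t = 90°.
θ_B = 90° − 39.10° = 50.90°.

θ_B ≈ 50.90°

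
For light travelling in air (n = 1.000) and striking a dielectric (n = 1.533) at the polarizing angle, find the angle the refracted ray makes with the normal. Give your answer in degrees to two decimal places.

First find Brewster's angle: tan θ_B = 1.533/1.000 = 1.5330, giving θ_B = 56.88°.
The refracted ray is perpendicular to the reflected ray, so θ_t = 90° − θ_B = 33.12°.

θ_t ≈ 33.12°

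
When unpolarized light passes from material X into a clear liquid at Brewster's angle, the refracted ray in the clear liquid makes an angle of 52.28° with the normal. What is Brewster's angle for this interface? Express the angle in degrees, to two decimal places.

θ_B ≈ 37.72°

Since the reflected and refracted rays are at right angles at the polarizing angle, θ_B + θ_t = 90°.
θ_B = 90° − 52.28° = 37.72°.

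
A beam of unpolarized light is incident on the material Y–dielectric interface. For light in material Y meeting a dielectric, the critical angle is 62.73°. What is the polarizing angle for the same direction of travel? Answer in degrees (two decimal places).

θ_B ≈ 41.63°

At the critical angle sin θ_c = n₂/n₁, giving n₂/n₁ = sin 62.73° = 0.8889.
Then tan θ_B = n₂/n₁ = 0.8889, so θ_B = arctan 0.8889 = 41.63°.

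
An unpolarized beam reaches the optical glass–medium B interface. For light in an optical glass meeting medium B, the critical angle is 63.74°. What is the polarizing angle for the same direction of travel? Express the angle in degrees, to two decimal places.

sin θ_c = n₂/n₁, so n₂/n₁ = sin 63.74° = 0.8968.
Brewster: tan θ_B = n₂/n₁ = 0.8968.
θ_B = arctan(0.8968) = 41.89°.

θ_B ≈ 41.89°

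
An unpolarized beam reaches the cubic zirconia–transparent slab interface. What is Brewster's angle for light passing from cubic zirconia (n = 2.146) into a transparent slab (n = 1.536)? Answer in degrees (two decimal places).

The reflected p-component vanishes when tan θ_B = n₂/n₁.
tan θ_B = n₂/n₁ = 1.536/2.146 = 0.7158. Taking the arctangent, θ_B = 35.59°.

θ_B ≈ 35.59°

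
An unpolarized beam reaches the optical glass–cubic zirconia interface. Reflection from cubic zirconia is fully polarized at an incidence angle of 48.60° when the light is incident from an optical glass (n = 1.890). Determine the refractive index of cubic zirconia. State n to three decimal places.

n ≈ 2.144

At the polarizing angle, tan θ_B = n₂/n₁ with n₁ on the incident side (an optical glass) and n₂ on the transmitted side (cubic zirconia).
n₂ = n₁ tan θ_B = 1.890 × tan 48.60° = 2.144.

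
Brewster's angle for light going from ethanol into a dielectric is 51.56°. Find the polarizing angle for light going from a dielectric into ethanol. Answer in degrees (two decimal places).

Reversing the direction swaps n₁ and n₂, so tan θ_B' = 1/tan θ_B and θ_B' = 90° − θ_B.
Hence θ_B' = 90° − 51.56° = 38.44°.

θ_B' ≈ 38.44°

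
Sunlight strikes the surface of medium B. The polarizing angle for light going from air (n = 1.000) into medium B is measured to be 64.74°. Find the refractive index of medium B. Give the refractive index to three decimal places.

n ≈ 2.119

At the polarizing angle, tan θ_B = n₂/n₁ with n₁ on the incident side (air) and n₂ on the transmitted side (medium B).
n₂ = n₁ tan θ_B = 1.000 × tan 64.74° = 2.119.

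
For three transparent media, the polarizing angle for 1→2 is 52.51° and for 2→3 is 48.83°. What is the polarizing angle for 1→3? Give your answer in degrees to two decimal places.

tan θ_B(1→2) = n₂/n₁ = tan 52.51° = 1.3037.
tan θ_B(2→3) = n₃/n₂ = tan 48.83° = 1.1435.
So n₃/n₁ = (n₂/n₁)(n₃/n₂) = 1.3037 × 1.1435 = 1.4908.
θ_B(1→3) = arctan(1.4908) = 56.15°.

θ_B ≈ 56.15°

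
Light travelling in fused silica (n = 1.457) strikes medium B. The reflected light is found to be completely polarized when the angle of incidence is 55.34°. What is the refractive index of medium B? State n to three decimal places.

Full polarization of the reflected beam means tan θ_B = n₂/n₁, where n₁ is the incident medium (fused silica).
n₂ = n₁ tan θ_B = 1.457 × tan 55.34° = 2.107.

n ≈ 2.107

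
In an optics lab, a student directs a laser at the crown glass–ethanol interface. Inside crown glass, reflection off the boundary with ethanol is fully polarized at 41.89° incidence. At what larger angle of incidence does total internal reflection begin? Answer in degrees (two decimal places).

θ_c ≈ 63.76°

n₂/n₁ = tan 41.89° = 0.8969; the critical angle satisfies sin θ_c = n₂/n₁.
θ_c = arcsin(0.8969) = 63.76°.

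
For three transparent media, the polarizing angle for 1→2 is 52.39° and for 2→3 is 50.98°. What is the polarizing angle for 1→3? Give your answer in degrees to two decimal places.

θ_B ≈ 58.02°

Each Brewster angle gives a ratio: n₂/n₁ = tan 52.39° = 1.2981, n₃/n₂ = tan 50.98° = 1.2340.
Multiplying, n₃/n₁ = 1.2981 × 1.2340 = 1.6018, and θ_B(1→3) = arctan 1.6018 = 58.02°.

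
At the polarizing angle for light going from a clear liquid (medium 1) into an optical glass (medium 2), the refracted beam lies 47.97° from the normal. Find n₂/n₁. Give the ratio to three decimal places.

θ_B + θ_t = 90°, so θ_B = 90° − 47.97° = 42.03°.
Then n₂/n₁ = tan θ_B = tan 42.03° = 0.901.

n₂/n₁ ≈ 0.901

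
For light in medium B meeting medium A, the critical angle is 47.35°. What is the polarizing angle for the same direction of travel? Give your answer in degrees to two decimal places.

θ_B ≈ 36.33°

At the critical angle sin θ_c = n₂/n₁, giving n₂/n₁ = sin 47.35° = 0.7355.
Then tan θ_B = n₂/n₁ = 0.7355, so θ_B = arctan 0.7355 = 36.33°.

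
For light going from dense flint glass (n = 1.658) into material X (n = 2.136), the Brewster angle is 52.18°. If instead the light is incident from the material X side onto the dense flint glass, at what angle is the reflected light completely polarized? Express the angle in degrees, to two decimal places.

θ_B' ≈ 37.82°

tan θ_B' = n₁/n₂ = 1/tan θ_B, so θ_B' = 90° − θ_B.
θ_B' = 90° − 52.18° = 37.82°.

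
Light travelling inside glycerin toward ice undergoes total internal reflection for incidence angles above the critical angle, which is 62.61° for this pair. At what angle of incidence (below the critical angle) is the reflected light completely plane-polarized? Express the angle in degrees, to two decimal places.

θ_B ≈ 41.60°

n₂/n₁ = sin θ_c = sin 62.61° = 0.8879.
tan θ_B equals the same ratio, so θ_B = arctan(0.8879) = 41.60°.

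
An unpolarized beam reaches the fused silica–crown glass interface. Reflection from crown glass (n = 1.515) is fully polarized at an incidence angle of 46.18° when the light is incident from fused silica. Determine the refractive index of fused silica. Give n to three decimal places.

n ≈ 1.454

At the Brewster angle, tan θ_B = n₂/n₁ with n₁ on the incident side (fused silica) and n₂ on the transmitted side (crown glass).
n₁ = n₂ / tan θ_B = 1.515 / tan 46.18° = 1.454.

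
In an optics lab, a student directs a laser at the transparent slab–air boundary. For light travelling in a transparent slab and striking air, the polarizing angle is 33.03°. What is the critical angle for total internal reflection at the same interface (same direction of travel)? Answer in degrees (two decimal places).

n₂/n₁ = tan 33.03° = 0.6502; the critical angle satisfies sin θ_c = n₂/n₁.
θ_c = arcsin(0.6502) = 40.55°.

θ_c ≈ 40.55°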